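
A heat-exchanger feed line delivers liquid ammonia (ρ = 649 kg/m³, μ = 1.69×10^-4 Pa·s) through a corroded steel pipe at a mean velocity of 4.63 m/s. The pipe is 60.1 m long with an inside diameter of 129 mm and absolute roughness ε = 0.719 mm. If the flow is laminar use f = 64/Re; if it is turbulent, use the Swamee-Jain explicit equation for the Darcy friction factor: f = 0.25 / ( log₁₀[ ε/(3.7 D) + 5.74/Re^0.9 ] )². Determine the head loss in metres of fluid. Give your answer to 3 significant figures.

Reynolds number Re = ρVD/μ = 649 · 4.63 · 0.129 / 0.000169 = 2.294e+06.
Re > 4000 → turbulent. Relative roughness ε/D = 0.000719/0.129 = 0.00557. Swamee-Jain: f = 0.25/(log₁₀[0.00557/3.7 + 5.74/2.294e+06^0.9])² = 0.25/(log₁₀[0.00151 + 1.08e-05])² = 0.25/(-2.819)² = 0.03146.
Darcy-Weisbach: ΔP = f(L/D)(ρV²/2) = 0.03146·(60.1/0.129)·(649·4.63²/2) = 0.03146·465.9·6956 = 1.02e+05 Pa.
Head loss h_f = ΔP/(ρg) = 1.02e+05/(649·9.81) = 16.0 m.

h_f ≈ 16.0 m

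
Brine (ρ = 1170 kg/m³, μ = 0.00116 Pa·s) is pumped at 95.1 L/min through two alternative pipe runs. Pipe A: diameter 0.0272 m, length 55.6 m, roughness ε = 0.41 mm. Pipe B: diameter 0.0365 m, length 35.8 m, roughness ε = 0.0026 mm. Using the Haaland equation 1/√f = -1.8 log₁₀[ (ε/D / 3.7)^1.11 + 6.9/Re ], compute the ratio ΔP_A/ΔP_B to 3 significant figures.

ΔP_A/ΔP_B ≈ 14.7

Pipe A: V = Q/A = 0.001585/0.0005811 = 2.728 m/s; Re = 7.483e+04; ε/D = 0.0151; Haaland → f = 0.04444; ΔP_A = f(L/D)(ρV²/2) = 3.954e+05 Pa.
Pipe B: V = Q/A = 0.001585/0.001046 = 1.515 m/s; Re = 5.577e+04; ε/D = 7.12e-05; Haaland → f = 0.02042; ΔP_B = f(L/D)(ρV²/2) = 2.689e+04 Pa.
ΔP_A/ΔP_B = 3.954e+05/2.689e+04 = 14.7.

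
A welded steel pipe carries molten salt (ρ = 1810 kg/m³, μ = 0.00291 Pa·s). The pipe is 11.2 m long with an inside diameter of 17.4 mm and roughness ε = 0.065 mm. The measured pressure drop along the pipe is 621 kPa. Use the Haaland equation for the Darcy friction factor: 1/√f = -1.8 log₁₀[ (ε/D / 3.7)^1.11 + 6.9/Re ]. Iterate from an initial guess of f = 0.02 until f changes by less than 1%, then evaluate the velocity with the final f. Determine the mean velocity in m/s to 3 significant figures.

V ≈ 6.02 m/s

Rearranging Darcy-Weisbach: V = √(2·ΔP·D/(f·L·ρ)). With ε/D = 6.5e-05/0.0174 = 0.00374, iterate starting from f = 0.02:
  f = 0.02 → V = √(2·6.21e+05·0.0174/(0.02·11.2·1810)) = 7.301 m/s; Re = ρVD/μ = 7.901e+04; f → 0.02919
  f = 0.02919 → V = 6.043 m/s; Re = 6.541e+04; f → 0.02944
Converged (Δf/f < 1%). With the final f = 0.02944: V = √(2·6.21e+05·0.0174/(0.02944·11.2·1810)) = 6.018 m/s.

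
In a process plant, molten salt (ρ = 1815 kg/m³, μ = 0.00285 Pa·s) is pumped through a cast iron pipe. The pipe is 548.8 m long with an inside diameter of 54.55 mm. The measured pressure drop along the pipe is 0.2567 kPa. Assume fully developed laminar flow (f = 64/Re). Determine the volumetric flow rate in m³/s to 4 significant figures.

Q ≈ 3.567×10^-5 m³/s

For laminar flow, f = 64/Re with Re = ρVD/μ, so Darcy-Weisbach reduces to ΔP = 32μLV/D². Solving for V: V = ΔP·D²/(32μL) = 256.7·(0.05455)²/(32·0.00285·548.8) = 0.01526 m/s.
Check: Re = ρVD/μ = 1815·0.01526·0.05455/0.00285 = 530.2 < 2300, so the laminar assumption holds.
Q = V·A = 0.01526·(π/4·0.05455²) = 3.567e-05 m³/s = 3.567×10^-5 m³/s.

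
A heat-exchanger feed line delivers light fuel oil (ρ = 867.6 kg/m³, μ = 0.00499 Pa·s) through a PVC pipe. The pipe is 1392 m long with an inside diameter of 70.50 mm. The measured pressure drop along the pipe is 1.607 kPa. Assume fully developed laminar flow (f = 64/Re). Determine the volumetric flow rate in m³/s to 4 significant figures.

For laminar flow, f = 64/Re with Re = ρVD/μ, so Darcy-Weisbach reduces to ΔP = 32μLV/D². Solving for V: V = ΔP·D²/(32μL) = 1607·(0.0705)²/(32·0.00499·1392) = 0.03593 m/s.
Check: Re = ρVD/μ = 867.6·0.03593·0.0705/0.00499 = 440.5 < 2300, so the laminar assumption holds.
Q = V·A = 0.03593·(π/4·0.0705²) = 0.0001403 m³/s = 1.403×10^-4 m³/s.

Q ≈ 1.403×10^-4 m³/s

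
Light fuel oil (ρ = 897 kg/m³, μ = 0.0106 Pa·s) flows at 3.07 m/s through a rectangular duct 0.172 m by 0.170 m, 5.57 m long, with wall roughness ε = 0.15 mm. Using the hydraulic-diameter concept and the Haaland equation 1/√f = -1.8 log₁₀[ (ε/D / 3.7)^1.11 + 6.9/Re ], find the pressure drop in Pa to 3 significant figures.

Hydraulic diameter D_h = 4A/P = 4·(0.172·0.17)/(2·(0.172+0.17)) = 0.117/0.684 = 0.171 m.
Re = ρVD_h/μ = 897·3.07·0.171/0.0106 = 4.442e+04.
ε/D_h = 0.00015/0.171 = 0.000877; Haaland gives 1/√f = -1.8 log₁₀[9.47e-05+0.000155] = 6.484, so f = 0.02379.
ΔP = f(L/D_h)(ρV²/2) = 0.02379·5.57/0.171·4227 = 3275 Pa.

ΔP ≈ 3280 Pa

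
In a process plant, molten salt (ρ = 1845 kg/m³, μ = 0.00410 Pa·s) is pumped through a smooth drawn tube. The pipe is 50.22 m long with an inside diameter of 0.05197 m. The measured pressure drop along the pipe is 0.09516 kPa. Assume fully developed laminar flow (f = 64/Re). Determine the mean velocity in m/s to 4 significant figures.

V ≈ 0.03901 m/s

For laminar flow, f = 64/Re with Re = ρVD/μ, so Darcy-Weisbach reduces to ΔP = 32μLV/D². Solving for V: V = ΔP·D²/(32μL) = 95.16·(0.05197)²/(32·0.0041·50.22) = 0.03901 m/s.
Check: Re = ρVD/μ = 1845·0.03901·0.05197/0.0041 = 912.3 < 2300, so the laminar assumption holds.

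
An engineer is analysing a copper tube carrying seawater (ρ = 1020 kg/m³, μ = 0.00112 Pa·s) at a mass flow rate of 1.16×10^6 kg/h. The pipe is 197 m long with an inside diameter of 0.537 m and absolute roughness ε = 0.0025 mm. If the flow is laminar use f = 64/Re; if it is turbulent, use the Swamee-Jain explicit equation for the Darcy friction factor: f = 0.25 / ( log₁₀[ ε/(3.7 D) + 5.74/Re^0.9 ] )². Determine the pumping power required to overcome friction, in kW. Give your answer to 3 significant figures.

ṁ = 1.16×10^6 kg/h = 1.16×10^6/3600 = 322.2 kg/s.
A = πD²/4 = π(0.537)²/4 = 0.2265 m²; mean velocity V = ṁ/(ρA) = 322.2/(1020 · 0.2265) = 1.395 m/s.
Reynolds number Re = ρVD/μ = 1020 · 1.395 · 0.537 / 0.00112 = 6.821e+05.
Re > 4000 → turbulent. Relative roughness ε/D = 2.5e-06/0.537 = 4.66e-06. Swamee-Jain: f = 0.25/(log₁₀[4.66e-06/3.7 + 5.74/6.821e+05^0.9])² = 0.25/(log₁₀[1.26e-06 + 3.22e-05])² = 0.25/(-4.475)² = 0.01248.
Darcy-Weisbach: ΔP = f(L/D)(ρV²/2) = 0.01248·(197/0.537)·(1020·1.395²/2) = 0.01248·366.9·992.2 = 4544 Pa.
Q = ṁ/ρ = 322.2/1020 = 0.3159 m³/s.
Pumping power P = QΔP = 0.3159·4544 = 1436 W = 1.44 kW.

P ≈ 1.44 kW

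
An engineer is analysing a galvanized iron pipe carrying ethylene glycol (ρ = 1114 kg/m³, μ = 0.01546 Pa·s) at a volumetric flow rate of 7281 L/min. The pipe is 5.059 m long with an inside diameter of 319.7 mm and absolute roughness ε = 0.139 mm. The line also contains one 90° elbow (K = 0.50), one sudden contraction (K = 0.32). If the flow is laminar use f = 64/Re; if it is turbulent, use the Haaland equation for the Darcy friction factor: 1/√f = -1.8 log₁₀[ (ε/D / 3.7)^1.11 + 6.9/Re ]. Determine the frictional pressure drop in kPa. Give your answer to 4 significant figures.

Q = 7281 L/min = 7281/60000 = 0.1213 m³/s.
Cross-sectional area A = πD²/4 = π(0.3197)²/4 = 0.08027 m²; mean velocity V = Q/A = 0.1213/0.08027 = 1.512 m/s.
Reynolds number Re = ρVD/μ = 1114 · 1.512 · 0.3197 / 0.0155 = 3.482e+04.
Re > 4000 → turbulent. Relative roughness ε/D = 0.000139/0.3197 = 0.000435. Haaland: 1/√f = -1.8 log₁₀[(0.000435/3.7)^1.11 + 6.9/3.482e+04] = -1.8 log₁₀[4.34e-05 + 0.000198] = 6.511, so f = 0.02359.
Total minor-loss coefficient ΣK = 1·0.5 + 1·0.32 = 0.82.
ΔP = [f·L/D + ΣK]·(ρV²/2) = [0.02359·5.059/0.3197 + 0.82]·(1114·1.512²/2) = [0.3733 + 0.82]·1273 = 1519 Pa.
ΔP = 1519 Pa = 1.519 kPa.

ΔP ≈ 1.519 kPa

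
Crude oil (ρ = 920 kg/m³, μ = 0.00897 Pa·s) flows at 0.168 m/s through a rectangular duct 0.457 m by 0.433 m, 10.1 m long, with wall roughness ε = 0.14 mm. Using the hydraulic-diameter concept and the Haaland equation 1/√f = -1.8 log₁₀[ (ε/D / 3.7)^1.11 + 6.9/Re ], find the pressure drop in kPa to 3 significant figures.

ΔP ≈ 0.00991 kPa

Hydraulic diameter D_h = 4A/P = 4·(0.457·0.433)/(2·(0.457+0.433)) = 0.7915/1.78 = 0.4447 m.
Re = ρVD_h/μ = 920·0.168·0.4447/0.00897 = 7662.
ε/D_h = 0.00014/0.4447 = 0.000315; Haaland gives 1/√f = -1.8 log₁₀[3.04e-05+0.000901] = 5.456, so f = 0.03359.
ΔP = f(L/D_h)(ρV²/2) = 0.03359·10.1/0.4447·12.98 = 9.906 Pa.
ΔP = 0.00991 kPa.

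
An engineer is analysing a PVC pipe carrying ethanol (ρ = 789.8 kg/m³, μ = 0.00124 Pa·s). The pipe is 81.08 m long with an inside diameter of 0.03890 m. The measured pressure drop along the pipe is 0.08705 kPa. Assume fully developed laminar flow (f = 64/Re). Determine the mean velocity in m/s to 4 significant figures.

V ≈ 0.04094 m/s

For laminar flow, f = 64/Re with Re = ρVD/μ, so Darcy-Weisbach reduces to ΔP = 32μLV/D². Solving for V: V = ΔP·D²/(32μL) = 87.05·(0.0389)²/(32·0.00124·81.08) = 0.04094 m/s.
Check: Re = ρVD/μ = 789.8·0.04094·0.0389/0.00124 = 1014 < 2300, so the laminar assumption holds.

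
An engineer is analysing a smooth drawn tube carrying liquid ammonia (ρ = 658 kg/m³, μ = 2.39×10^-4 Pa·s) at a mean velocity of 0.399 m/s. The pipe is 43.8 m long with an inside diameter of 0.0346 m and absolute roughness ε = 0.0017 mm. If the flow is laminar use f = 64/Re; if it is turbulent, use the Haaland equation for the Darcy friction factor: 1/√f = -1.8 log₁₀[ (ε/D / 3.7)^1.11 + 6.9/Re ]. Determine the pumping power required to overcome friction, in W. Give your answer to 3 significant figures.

P ≈ 0.551 W

Reynolds number Re = ρVD/μ = 658 · 0.399 · 0.0346 / 0.000239 = 3.801e+04.
Re > 4000 → turbulent. Relative roughness ε/D = 1.7e-06/0.0346 = 4.91e-05. Haaland: 1/√f = -1.8 log₁₀[(4.91e-05/3.7)^1.11 + 6.9/3.801e+04] = -1.8 log₁₀[3.86e-06 + 0.000182] = 6.717, so f = 0.02216.
Darcy-Weisbach: ΔP = f(L/D)(ρV²/2) = 0.02216·(43.8/0.0346)·(658·0.399²/2) = 0.02216·1266·52.38 = 1469 Pa.
Q = V·A = 0.399·0.0009402 = 0.0003752 m³/s.
Pumping power P = QΔP = 0.0003752·1469 = 0.5513 W = 0.551 W.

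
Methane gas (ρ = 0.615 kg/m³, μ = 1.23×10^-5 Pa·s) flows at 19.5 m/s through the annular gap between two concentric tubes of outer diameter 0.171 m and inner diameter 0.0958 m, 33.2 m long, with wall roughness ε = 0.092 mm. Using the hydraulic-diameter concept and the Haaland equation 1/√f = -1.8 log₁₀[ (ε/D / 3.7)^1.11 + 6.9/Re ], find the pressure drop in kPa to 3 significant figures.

ΔP ≈ 1.20 kPa

Hydraulic diameter D_h = 4A/P = D_o - D_i = 0.171 - 0.0958 = 0.0752 m.
Re = ρVD_h/μ = 0.615·19.5·0.0752/1.23e-05 = 7.332e+04.
ε/D_h = 9.2e-05/0.0752 = 0.00122; Haaland gives 1/√f = -1.8 log₁₀[0.000137+9.41e-05] = 6.545, so f = 0.02334.
ΔP = f(L/D_h)(ρV²/2) = 0.02334·33.2/0.0752·116.9 = 1205 Pa.
ΔP = 1.20 kPa.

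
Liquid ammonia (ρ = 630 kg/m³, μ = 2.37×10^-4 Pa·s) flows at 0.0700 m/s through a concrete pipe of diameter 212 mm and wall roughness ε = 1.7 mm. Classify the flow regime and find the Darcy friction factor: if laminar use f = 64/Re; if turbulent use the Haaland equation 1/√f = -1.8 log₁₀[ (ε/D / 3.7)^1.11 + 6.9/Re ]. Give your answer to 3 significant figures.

Re = ρVD/μ = 630·0.07·0.212/0.000237 = 3.945e+04.
Re > 4000 → turbulent. ε/D = 0.0017/0.212 = 0.00802; Haaland: 1/√f = -1.8 log₁₀[0.0011 + 0.000175] = 5.208, so f = 0.03687.

f ≈ 0.0369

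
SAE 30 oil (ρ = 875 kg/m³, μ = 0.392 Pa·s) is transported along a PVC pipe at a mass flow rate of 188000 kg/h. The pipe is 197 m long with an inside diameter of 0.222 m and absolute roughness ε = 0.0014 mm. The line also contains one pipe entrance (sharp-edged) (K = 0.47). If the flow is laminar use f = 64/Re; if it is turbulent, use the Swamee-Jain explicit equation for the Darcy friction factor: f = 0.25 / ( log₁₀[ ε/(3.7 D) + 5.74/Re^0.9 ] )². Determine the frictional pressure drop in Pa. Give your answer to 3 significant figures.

ṁ = 188000 kg/h = 188000/3600 = 52.22 kg/s.
A = πD²/4 = π(0.222)²/4 = 0.03871 m²; mean velocity V = ṁ/(ρA) = 52.22/(875 · 0.03871) = 1.542 m/s.
Reynolds number Re = ρVD/μ = 875 · 1.542 · 0.222 / 0.392 = 764.1.
Re < 2300 → laminar flow, so f = 64/Re = 64/764.1 = 0.08376 (the turbulent correlation is not needed).
Total minor-loss coefficient ΣK = 1·0.47 = 0.47.
ΔP = [f·L/D + ΣK]·(ρV²/2) = [0.08376·197/0.222 + 0.47]·(875·1.542²/2) = [74.33 + 0.47]·1040 = 7.78e+04 Pa.

ΔP ≈ 77800 Pa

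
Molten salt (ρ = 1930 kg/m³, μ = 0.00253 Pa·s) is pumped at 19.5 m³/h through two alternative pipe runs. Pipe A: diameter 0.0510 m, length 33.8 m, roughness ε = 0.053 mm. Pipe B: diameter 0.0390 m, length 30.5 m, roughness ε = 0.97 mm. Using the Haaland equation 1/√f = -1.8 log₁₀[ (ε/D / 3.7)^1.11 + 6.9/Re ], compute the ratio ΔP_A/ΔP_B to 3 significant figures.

Pipe A: V = Q/A = 0.005417/0.002043 = 2.652 m/s; Re = 1.032e+05; ε/D = 0.00104; Haaland → f = 0.02204; ΔP_A = f(L/D)(ρV²/2) = 9.911e+04 Pa.
Pipe B: V = Q/A = 0.005417/0.001195 = 4.534 m/s; Re = 1.349e+05; ε/D = 0.0249; Haaland → f = 0.05333; ΔP_B = f(L/D)(ρV²/2) = 8.274e+05 Pa.
ΔP_A/ΔP_B = 9.911e+04/8.274e+05 = 0.120.

ΔP_A/ΔP_B ≈ 0.120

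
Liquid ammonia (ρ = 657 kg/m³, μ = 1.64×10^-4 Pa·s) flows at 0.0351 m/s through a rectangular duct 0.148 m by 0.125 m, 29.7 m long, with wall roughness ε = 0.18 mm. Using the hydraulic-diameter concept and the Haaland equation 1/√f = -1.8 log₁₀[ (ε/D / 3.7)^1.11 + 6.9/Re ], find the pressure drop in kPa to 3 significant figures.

Hydraulic diameter D_h = 4A/P = 4·(0.148·0.125)/(2·(0.148+0.125)) = 0.074/0.546 = 0.1355 m.
Re = ρVD_h/μ = 657·0.0351·0.1355/0.000164 = 1.906e+04.
ε/D_h = 0.00018/0.1355 = 0.00133; Haaland gives 1/√f = -1.8 log₁₀[0.00015+0.000362] = 5.923, so f = 0.0285.
ΔP = f(L/D_h)(ρV²/2) = 0.0285·29.7/0.1355·0.4047 = 2.528 Pa.
ΔP = 0.00253 kPa.

ΔP ≈ 0.00253 kPa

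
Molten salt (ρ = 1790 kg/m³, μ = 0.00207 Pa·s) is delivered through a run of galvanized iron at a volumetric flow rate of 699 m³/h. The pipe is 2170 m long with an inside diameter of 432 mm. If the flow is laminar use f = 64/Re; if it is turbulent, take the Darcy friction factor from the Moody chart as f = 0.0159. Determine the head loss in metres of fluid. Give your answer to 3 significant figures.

Q = 699 m³/h = 699/3600 = 0.1942 m³/s.
Cross-sectional area A = πD²/4 = π(0.432)²/4 = 0.1466 m²; mean velocity V = Q/A = 0.1942/0.1466 = 1.325 m/s.
Reynolds number Re = ρVD/μ = 1790 · 1.325 · 0.432 / 0.00207 = 4.949e+05.
Re > 4000 → turbulent; use the Moody-chart value f = 0.0159.
Darcy-Weisbach: ΔP = f(L/D)(ρV²/2) = 0.0159·(2170/0.432)·(1790·1.325²/2) = 0.0159·5023·1571 = 1.254e+05 Pa.
Head loss h_f = ΔP/(ρg) = 1.254e+05/(1790·9.81) = 7.14 m.

h_f ≈ 7.14 m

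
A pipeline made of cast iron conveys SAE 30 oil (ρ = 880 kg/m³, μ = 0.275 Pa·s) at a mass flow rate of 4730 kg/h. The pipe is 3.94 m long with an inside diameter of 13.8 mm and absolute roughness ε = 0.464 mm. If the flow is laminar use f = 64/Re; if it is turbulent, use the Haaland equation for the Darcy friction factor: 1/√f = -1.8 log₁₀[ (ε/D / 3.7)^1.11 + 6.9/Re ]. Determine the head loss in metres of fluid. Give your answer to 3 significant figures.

h_f ≈ 211 m

ṁ = 4730 kg/h = 4730/3600 = 1.314 kg/s.
A = πD²/4 = π(0.0138)²/4 = 0.0001496 m²; mean velocity V = ṁ/(ρA) = 1.314/(880 · 0.0001496) = 9.982 m/s.
Reynolds number Re = ρVD/μ = 880 · 9.982 · 0.0138 / 0.275 = 440.8.
Re < 2300 → laminar flow, so f = 64/Re = 64/440.8 = 0.1452 (the turbulent correlation is not needed).
Darcy-Weisbach: ΔP = f(L/D)(ρV²/2) = 0.1452·(3.94/0.0138)·(880·9.982²/2) = 0.1452·285.5·4.384e+04 = 1.817e+06 Pa.
Head loss h_f = ΔP/(ρg) = 1.817e+06/(880·9.81) = 211 m.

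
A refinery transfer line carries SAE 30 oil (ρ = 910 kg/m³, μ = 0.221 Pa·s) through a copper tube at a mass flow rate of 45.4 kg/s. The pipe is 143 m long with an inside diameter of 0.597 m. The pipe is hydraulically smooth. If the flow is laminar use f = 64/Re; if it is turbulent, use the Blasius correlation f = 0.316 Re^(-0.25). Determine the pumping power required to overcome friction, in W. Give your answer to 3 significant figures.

P ≈ 25.2 W

A = πD²/4 = π(0.597)²/4 = 0.2799 m²; mean velocity V = ṁ/(ρA) = 45.4/(910 · 0.2799) = 0.1782 m/s.
Reynolds number Re = ρVD/μ = 910 · 0.1782 · 0.597 / 0.221 = 438.1.
Re < 2300 → laminar flow, so f = 64/Re = 64/438.1 = 0.1461 (the turbulent correlation is not needed).
Darcy-Weisbach: ΔP = f(L/D)(ρV²/2) = 0.1461·(143/0.597)·(910·0.1782²/2) = 0.1461·239.5·14.45 = 505.7 Pa.
Q = ṁ/ρ = 45.4/910 = 0.04989 m³/s.
Pumping power P = QΔP = 0.04989·505.7 = 25.23 W = 25.2 W.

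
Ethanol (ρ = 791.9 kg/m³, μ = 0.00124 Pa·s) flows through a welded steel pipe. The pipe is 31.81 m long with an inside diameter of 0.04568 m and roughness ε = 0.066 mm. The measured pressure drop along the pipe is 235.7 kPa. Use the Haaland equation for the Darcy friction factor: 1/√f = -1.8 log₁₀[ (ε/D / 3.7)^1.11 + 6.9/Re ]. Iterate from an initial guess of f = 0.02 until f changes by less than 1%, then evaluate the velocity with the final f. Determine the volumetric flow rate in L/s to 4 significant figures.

Q ≈ 10.07 L/s

Rearranging Darcy-Weisbach: V = √(2·ΔP·D/(f·L·ρ)). With ε/D = 6.6e-05/0.04568 = 0.00144, iterate starting from f = 0.02:
  f = 0.02 → V = √(2·2.357e+05·0.04568/(0.02·31.81·791.9)) = 6.538 m/s; Re = ρVD/μ = 1.907e+05; f → 0.02258
  f = 0.02258 → V = 6.153 m/s; Re = 1.795e+05; f → 0.02264
Converged (Δf/f < 1%). With the final f = 0.02264: V = √(2·2.357e+05·0.04568/(0.02264·31.81·791.9)) = 6.145 m/s.
Q = V·A = 6.145·(π/4·0.04568²) = 0.01007 m³/s = 10.07 L/s.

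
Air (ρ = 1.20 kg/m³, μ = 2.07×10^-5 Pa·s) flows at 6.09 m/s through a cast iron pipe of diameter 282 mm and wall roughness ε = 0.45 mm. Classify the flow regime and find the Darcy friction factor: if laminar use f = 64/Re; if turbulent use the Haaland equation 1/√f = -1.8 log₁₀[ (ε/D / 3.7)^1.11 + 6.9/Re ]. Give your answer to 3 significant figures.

f ≈ 0.0239

Re = ρVD/μ = 1.2·6.09·0.282/2.07e-05 = 9.956e+04.
Re > 4000 → turbulent. ε/D = 0.00045/0.282 = 0.0016; Haaland: 1/√f = -1.8 log₁₀[0.000184 + 6.93e-05] = 6.474, so f = 0.02386.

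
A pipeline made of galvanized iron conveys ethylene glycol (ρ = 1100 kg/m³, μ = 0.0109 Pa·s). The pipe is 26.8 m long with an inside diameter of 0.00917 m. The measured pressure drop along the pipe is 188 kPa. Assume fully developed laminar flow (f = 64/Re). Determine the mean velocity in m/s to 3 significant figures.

For laminar flow, f = 64/Re with Re = ρVD/μ, so Darcy-Weisbach reduces to ΔP = 32μLV/D². Solving for V: V = ΔP·D²/(32μL) = 1.88e+05·(0.00917)²/(32·0.0109·26.8) = 1.691 m/s.
Check: Re = ρVD/μ = 1100·1.691·0.00917/0.0109 = 1565 < 2300, so the laminar assumption holds.

V ≈ 1.69 m/s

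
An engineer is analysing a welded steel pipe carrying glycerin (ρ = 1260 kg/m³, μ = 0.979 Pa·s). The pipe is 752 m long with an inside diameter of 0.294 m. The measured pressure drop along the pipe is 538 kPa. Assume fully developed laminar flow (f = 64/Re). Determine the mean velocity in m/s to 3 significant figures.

V ≈ 1.97 m/s

For laminar flow, f = 64/Re with Re = ρVD/μ, so Darcy-Weisbach reduces to ΔP = 32μLV/D². Solving for V: V = ΔP·D²/(32μL) = 5.38e+05·(0.294)²/(32·0.979·752) = 1.974 m/s.
Check: Re = ρVD/μ = 1260·1.974·0.294/0.979 = 746.9 < 2300, so the laminar assumption holds.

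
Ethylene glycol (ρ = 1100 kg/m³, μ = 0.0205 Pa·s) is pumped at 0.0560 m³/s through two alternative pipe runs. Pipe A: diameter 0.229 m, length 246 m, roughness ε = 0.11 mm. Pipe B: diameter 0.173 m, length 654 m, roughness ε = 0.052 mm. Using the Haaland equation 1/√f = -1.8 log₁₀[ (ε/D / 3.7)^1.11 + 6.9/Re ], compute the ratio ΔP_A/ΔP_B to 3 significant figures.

Pipe A: V = Q/A = 0.056/0.04119 = 1.36 m/s; Re = 1.671e+04; ε/D = 0.00048; Haaland → f = 0.02774; ΔP_A = f(L/D)(ρV²/2) = 3.029e+04 Pa.
Pipe B: V = Q/A = 0.056/0.02351 = 2.382 m/s; Re = 2.212e+04; ε/D = 0.000301; Haaland → f = 0.02567; ΔP_B = f(L/D)(ρV²/2) = 3.029e+05 Pa.
ΔP_A/ΔP_B = 3.029e+04/3.029e+05 = 0.100.

ΔP_A/ΔP_B ≈ 0.100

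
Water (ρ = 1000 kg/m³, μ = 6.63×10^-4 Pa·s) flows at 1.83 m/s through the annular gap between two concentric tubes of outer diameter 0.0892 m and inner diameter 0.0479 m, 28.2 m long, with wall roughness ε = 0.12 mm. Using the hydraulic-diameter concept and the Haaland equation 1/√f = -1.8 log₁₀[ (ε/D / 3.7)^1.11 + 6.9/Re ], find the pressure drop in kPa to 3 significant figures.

Hydraulic diameter D_h = 4A/P = D_o - D_i = 0.0892 - 0.0479 = 0.0413 m.
Re = ρVD_h/μ = 1000·1.83·0.0413/0.000663 = 1.14e+05.
ε/D_h = 0.00012/0.0413 = 0.00291; Haaland gives 1/√f = -1.8 log₁₀[0.000358+6.05e-05] = 6.082, so f = 0.02704.
ΔP = f(L/D_h)(ρV²/2) = 0.02704·28.2/0.0413·1674 = 3.091e+04 Pa.
ΔP = 30.9 kPa.

ΔP ≈ 30.9 kPa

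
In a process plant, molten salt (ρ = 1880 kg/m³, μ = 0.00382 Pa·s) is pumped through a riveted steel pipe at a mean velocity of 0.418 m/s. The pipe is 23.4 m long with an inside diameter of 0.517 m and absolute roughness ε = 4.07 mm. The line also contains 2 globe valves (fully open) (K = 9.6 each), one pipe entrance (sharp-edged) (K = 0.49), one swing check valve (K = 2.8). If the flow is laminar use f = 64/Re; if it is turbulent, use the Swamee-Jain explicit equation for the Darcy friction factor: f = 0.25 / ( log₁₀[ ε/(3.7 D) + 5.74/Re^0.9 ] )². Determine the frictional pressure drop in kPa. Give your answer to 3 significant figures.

ΔP ≈ 3.96 kPa

Reynolds number Re = ρVD/μ = 1880 · 0.418 · 0.517 / 0.00382 = 1.064e+05.
Re > 4000 → turbulent. Relative roughness ε/D = 0.00407/0.517 = 0.00787. Swamee-Jain: f = 0.25/(log₁₀[0.00787/3.7 + 5.74/1.064e+05^0.9])² = 0.25/(log₁₀[0.00213 + 0.000172])² = 0.25/(-2.638)² = 0.03591.
Total minor-loss coefficient ΣK = 2·9.6 + 1·0.49 + 1·2.8 = 22.5.
ΔP = [f·L/D + ΣK]·(ρV²/2) = [0.03591·23.4/0.517 + 22.5]·(1880·0.418²/2) = [1.626 + 22.5]·164.2 = 3961 Pa.
ΔP = 3961 Pa = 3.96 kPa.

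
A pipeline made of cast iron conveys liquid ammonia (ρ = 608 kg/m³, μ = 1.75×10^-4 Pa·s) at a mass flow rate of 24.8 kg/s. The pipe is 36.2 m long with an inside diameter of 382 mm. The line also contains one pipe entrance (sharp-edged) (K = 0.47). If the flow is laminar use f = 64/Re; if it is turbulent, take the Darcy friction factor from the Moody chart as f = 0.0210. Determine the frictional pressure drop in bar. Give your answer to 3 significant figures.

ΔP ≈ 9.47×10^-4 bar

A = πD²/4 = π(0.382)²/4 = 0.1146 m²; mean velocity V = ṁ/(ρA) = 24.8/(608 · 0.1146) = 0.3559 m/s.
Reynolds number Re = ρVD/μ = 608 · 0.3559 · 0.382 / 0.000175 = 4.723e+05.
Re > 4000 → turbulent; use the Moody-chart value f = 0.0210.
Total minor-loss coefficient ΣK = 1·0.47 = 0.47.
ΔP = [f·L/D + ΣK]·(ρV²/2) = [0.021·36.2/0.382 + 0.47]·(608·0.3559²/2) = [1.99 + 0.47]·38.51 = 94.73 Pa.
ΔP = 94.73 Pa = 9.47×10^-4 bar.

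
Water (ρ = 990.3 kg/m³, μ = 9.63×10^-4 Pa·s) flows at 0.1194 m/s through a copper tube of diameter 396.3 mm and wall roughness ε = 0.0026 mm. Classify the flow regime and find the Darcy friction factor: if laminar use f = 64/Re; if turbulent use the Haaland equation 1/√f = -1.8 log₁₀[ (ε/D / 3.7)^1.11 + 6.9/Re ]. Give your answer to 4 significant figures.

Re = ρVD/μ = 990.3·0.1194·0.3963/0.000963 = 4.866e+04.
Re > 4000 → turbulent. ε/D = 2.6e-06/0.3963 = 6.56e-06; Haaland: 1/√f = -1.8 log₁₀[4.13e-07 + 0.000142] = 6.925, so f = 0.02085.

f ≈ 0.02085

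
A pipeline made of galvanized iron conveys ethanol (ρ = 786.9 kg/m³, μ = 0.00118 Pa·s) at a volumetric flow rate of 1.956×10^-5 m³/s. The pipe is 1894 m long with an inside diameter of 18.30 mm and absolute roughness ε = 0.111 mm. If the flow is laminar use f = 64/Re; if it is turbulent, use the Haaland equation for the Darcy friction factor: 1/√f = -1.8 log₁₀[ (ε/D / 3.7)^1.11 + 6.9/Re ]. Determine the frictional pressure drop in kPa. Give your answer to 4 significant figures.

Cross-sectional area A = πD²/4 = π(0.0183)²/4 = 0.000263 m²; mean velocity V = Q/A = 1.956e-05/0.000263 = 0.07437 m/s.
Reynolds number Re = ρVD/μ = 786.9 · 0.07437 · 0.0183 / 0.00118 = 907.5.
Re < 2300 → laminar flow, so f = 64/Re = 64/907.5 = 0.07052 (the turbulent correlation is not needed).
Darcy-Weisbach: ΔP = f(L/D)(ρV²/2) = 0.07052·(1894/0.0183)·(786.9·0.07437²/2) = 0.07052·1.035e+05·2.176 = 1.588e+04 Pa.
ΔP = 1.588e+04 Pa = 15.88 kPa.

ΔP ≈ 15.88 kPa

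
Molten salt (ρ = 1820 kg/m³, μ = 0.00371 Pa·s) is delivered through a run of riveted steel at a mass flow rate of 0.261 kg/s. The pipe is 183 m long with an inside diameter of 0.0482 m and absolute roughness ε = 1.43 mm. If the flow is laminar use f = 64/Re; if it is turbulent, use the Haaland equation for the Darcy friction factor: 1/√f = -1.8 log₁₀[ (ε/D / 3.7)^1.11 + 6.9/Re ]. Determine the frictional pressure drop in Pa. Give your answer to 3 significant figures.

A = πD²/4 = π(0.0482)²/4 = 0.001825 m²; mean velocity V = ṁ/(ρA) = 0.261/(1820 · 0.001825) = 0.07859 m/s.
Reynolds number Re = ρVD/μ = 1820 · 0.07859 · 0.0482 / 0.00371 = 1858.
Re < 2300 → laminar flow, so f = 64/Re = 64/1858 = 0.03444 (the turbulent correlation is not needed).
Darcy-Weisbach: ΔP = f(L/D)(ρV²/2) = 0.03444·(183/0.0482)·(1820·0.07859²/2) = 0.03444·3797·5.621 = 735 Pa.

ΔP ≈ 735 Pa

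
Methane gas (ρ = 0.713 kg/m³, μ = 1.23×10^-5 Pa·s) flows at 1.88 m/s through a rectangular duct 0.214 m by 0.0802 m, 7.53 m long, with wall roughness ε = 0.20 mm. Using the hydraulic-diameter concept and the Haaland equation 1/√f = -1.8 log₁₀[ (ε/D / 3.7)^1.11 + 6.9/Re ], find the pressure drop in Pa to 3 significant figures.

ΔP ≈ 2.56 Pa

Hydraulic diameter D_h = 4A/P = 4·(0.214·0.0802)/(2·(0.214+0.0802)) = 0.06865/0.5884 = 0.1167 m.
Re = ρVD_h/μ = 0.713·1.88·0.1167/1.23e-05 = 1.272e+04.
ε/D_h = 0.0002/0.1167 = 0.00171; Haaland gives 1/√f = -1.8 log₁₀[0.000199+0.000543] = 5.634, so f = 0.03151.
ΔP = f(L/D_h)(ρV²/2) = 0.03151·7.53/0.1167·1.26 = 2.562 Pa.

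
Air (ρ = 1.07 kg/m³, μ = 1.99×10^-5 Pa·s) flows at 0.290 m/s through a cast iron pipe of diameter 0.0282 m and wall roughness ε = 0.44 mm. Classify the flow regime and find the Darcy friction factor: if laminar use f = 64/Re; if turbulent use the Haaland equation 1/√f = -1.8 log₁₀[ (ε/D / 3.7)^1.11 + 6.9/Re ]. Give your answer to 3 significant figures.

f ≈ 0.146

Re = ρVD/μ = 1.07·0.29·0.0282/1.99e-05 = 439.7.
Re < 2300 → laminar, so f = 64/Re = 0.1455 (roughness is irrelevant in laminar flow).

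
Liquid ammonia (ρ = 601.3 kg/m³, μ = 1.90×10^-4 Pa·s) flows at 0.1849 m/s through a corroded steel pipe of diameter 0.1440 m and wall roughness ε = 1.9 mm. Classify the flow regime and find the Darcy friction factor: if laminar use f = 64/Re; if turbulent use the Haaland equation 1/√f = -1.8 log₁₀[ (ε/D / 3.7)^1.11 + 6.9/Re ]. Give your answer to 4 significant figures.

Re = ρVD/μ = 601.3·0.1849·0.144/0.00019 = 8.426e+04.
Re > 4000 → turbulent. ε/D = 0.0019/0.144 = 0.0132; Haaland: 1/√f = -1.8 log₁₀[0.00192 + 8.19e-05] = 4.858, so f = 0.04237.

f ≈ 0.04237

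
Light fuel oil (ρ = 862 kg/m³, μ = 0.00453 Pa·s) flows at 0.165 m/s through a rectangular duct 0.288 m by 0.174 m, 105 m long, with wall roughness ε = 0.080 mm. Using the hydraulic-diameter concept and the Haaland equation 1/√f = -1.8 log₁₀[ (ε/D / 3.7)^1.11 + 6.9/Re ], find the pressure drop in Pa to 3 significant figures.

Hydraulic diameter D_h = 4A/P = 4·(0.288·0.174)/(2·(0.288+0.174)) = 0.2004/0.924 = 0.2169 m.
Re = ρVD_h/μ = 862·0.165·0.2169/0.00453 = 6811.
ε/D_h = 8e-05/0.2169 = 0.000369; Haaland gives 1/√f = -1.8 log₁₀[3.62e-05+0.00101] = 5.362, so f = 0.03478.
ΔP = f(L/D_h)(ρV²/2) = 0.03478·105/0.2169·11.73 = 197.5 Pa.

ΔP ≈ 198 Pa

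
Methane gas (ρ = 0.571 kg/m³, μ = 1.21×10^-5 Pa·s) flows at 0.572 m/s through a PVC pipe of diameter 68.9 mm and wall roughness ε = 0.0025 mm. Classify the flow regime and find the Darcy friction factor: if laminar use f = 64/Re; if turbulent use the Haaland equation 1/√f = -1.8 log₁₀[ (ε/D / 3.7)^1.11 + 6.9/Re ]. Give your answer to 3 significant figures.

f ≈ 0.0344

Re = ρVD/μ = 0.571·0.572·0.0689/1.21e-05 = 1860.
Re < 2300 → laminar, so f = 64/Re = 0.03441 (roughness is irrelevant in laminar flow).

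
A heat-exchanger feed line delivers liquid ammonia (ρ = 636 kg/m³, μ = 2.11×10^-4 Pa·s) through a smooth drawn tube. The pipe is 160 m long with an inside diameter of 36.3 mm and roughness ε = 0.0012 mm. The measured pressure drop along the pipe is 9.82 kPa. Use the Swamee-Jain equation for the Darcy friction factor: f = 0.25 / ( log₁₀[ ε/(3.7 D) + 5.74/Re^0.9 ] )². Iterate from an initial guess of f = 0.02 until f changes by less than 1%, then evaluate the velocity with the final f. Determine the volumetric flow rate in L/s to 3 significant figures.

Rearranging Darcy-Weisbach: V = √(2·ΔP·D/(f·L·ρ)). With ε/D = 1.2e-06/0.0363 = 3.31e-05, iterate starting from f = 0.02:
  f = 0.02 → V = √(2·9820·0.0363/(0.02·160·636)) = 0.5919 m/s; Re = ρVD/μ = 6.476e+04; f → 0.01976
  f = 0.01976 → V = 0.5955 m/s; Re = 6.515e+04; f → 0.01973
Converged (Δf/f < 1%). With the final f = 0.01973: V = √(2·9820·0.0363/(0.01973·160·636)) = 0.5958 m/s.
Q = V·A = 0.5958·(π/4·0.0363²) = 0.0006166 m³/s = 0.617 L/s.

Q ≈ 0.617 L/s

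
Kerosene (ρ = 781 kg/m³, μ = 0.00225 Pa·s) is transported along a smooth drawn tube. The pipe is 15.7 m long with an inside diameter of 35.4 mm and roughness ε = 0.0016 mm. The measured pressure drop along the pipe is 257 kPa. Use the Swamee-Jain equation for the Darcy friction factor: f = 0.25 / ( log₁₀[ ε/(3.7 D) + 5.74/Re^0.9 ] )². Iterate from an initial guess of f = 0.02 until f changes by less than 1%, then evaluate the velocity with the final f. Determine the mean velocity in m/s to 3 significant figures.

V ≈ 9.15 m/s

Rearranging Darcy-Weisbach: V = √(2·ΔP·D/(f·L·ρ)). With ε/D = 1.6e-06/0.0354 = 4.52e-05, iterate starting from f = 0.02:
  f = 0.02 → V = √(2·2.57e+05·0.0354/(0.02·15.7·781)) = 8.614 m/s; Re = ρVD/μ = 1.058e+05; f → 0.01793
  f = 0.01793 → V = 9.096 m/s; Re = 1.118e+05; f → 0.01775
  f = 0.01775 → V = 9.145 m/s; Re = 1.124e+05; f → 0.01773
Converged (Δf/f < 1%). With the final f = 0.01773: V = √(2·2.57e+05·0.0354/(0.01773·15.7·781)) = 9.149 m/s.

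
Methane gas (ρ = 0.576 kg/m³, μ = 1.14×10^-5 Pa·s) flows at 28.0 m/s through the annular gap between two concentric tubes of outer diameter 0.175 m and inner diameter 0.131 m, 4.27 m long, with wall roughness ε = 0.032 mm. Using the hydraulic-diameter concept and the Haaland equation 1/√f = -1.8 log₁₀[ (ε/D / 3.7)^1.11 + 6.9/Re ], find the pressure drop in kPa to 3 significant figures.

ΔP ≈ 0.487 kPa

Hydraulic diameter D_h = 4A/P = D_o - D_i = 0.175 - 0.131 = 0.044 m.
Re = ρVD_h/μ = 0.576·28·0.044/1.14e-05 = 6.225e+04.
ε/D_h = 3.2e-05/0.044 = 0.000727; Haaland gives 1/√f = -1.8 log₁₀[7.69e-05+0.000111] = 6.708, so f = 0.02223.
ΔP = f(L/D_h)(ρV²/2) = 0.02223·4.27/0.044·225.8 = 487 Pa.
ΔP = 0.487 kPa.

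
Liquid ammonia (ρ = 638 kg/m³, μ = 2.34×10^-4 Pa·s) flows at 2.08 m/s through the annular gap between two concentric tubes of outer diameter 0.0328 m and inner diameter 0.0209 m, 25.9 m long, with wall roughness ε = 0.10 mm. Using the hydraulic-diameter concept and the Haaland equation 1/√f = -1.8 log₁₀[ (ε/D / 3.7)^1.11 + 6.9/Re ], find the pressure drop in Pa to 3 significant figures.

Hydraulic diameter D_h = 4A/P = D_o - D_i = 0.0328 - 0.0209 = 0.0119 m.
Re = ρVD_h/μ = 638·2.08·0.0119/0.000234 = 6.749e+04.
ε/D_h = 0.0001/0.0119 = 0.0084; Haaland gives 1/√f = -1.8 log₁₀[0.00116+0.000102] = 5.216, so f = 0.03675.
ΔP = f(L/D_h)(ρV²/2) = 0.03675·25.9/0.0119·1380 = 1.104e+05 Pa.

ΔP ≈ 110000 Pa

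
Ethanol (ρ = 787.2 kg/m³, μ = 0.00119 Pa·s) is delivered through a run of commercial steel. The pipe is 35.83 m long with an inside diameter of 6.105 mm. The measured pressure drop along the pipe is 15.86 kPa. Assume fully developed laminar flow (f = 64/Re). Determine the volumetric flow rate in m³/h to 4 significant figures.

Q ≈ 0.04566 m³/h

For laminar flow, f = 64/Re with Re = ρVD/μ, so Darcy-Weisbach reduces to ΔP = 32μLV/D². Solving for V: V = ΔP·D²/(32μL) = 1.586e+04·(0.006105)²/(32·0.00119·35.83) = 0.4332 m/s.
Check: Re = ρVD/μ = 787.2·0.4332·0.006105/0.00119 = 1750 < 2300, so the laminar assumption holds.
Q = V·A = 0.4332·(π/4·0.006105²) = 1.268e-05 m³/s = 0.04566 m³/h.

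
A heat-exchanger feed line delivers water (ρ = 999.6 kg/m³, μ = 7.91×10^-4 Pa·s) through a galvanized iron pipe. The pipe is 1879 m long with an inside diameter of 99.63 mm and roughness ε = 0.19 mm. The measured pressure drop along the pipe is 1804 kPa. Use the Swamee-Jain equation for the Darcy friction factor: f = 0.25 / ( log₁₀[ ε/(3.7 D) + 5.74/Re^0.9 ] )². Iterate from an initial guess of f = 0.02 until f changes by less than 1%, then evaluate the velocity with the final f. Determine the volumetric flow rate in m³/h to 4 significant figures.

Q ≈ 79.60 m³/h

Rearranging Darcy-Weisbach: V = √(2·ΔP·D/(f·L·ρ)). With ε/D = 0.00019/0.09963 = 0.00191, iterate starting from f = 0.02:
  f = 0.02 → V = √(2·1.804e+06·0.09963/(0.02·1879·999.6)) = 3.093 m/s; Re = ρVD/μ = 3.895e+05; f → 0.02374
  f = 0.02374 → V = 2.839 m/s; Re = 3.575e+05; f → 0.02379
Converged (Δf/f < 1%). With the final f = 0.02379: V = √(2·1.804e+06·0.09963/(0.02379·1879·999.6)) = 2.836 m/s.
Q = V·A = 2.836·(π/4·0.09963²) = 0.02211 m³/s = 79.60 m³/h.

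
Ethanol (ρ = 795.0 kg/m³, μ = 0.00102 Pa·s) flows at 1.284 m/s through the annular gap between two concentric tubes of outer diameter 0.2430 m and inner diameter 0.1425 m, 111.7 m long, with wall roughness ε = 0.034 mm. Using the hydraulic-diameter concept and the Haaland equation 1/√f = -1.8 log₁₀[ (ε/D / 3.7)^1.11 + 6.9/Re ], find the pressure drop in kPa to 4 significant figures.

ΔP ≈ 14.10 kPa

Hydraulic diameter D_h = 4A/P = D_o - D_i = 0.243 - 0.1425 = 0.1005 m.
Re = ρVD_h/μ = 795·1.284·0.1005/0.00102 = 1.006e+05.
ε/D_h = 3.4e-05/0.1005 = 0.000338; Haaland gives 1/√f = -1.8 log₁₀[3.29e-05+6.86e-05] = 7.189, so f = 0.01935.
ΔP = f(L/D_h)(ρV²/2) = 0.01935·111.7/0.1005·655.3 = 1.41e+04 Pa.
ΔP = 14.10 kPa.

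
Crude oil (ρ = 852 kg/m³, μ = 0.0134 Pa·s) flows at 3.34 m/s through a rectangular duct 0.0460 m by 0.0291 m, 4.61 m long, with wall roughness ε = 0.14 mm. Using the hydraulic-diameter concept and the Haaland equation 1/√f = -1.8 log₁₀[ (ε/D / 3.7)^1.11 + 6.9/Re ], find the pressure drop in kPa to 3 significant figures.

Hydraulic diameter D_h = 4A/P = 4·(0.046·0.0291)/(2·(0.046+0.0291)) = 0.005354/0.1502 = 0.03565 m.
Re = ρVD_h/μ = 852·3.34·0.03565/0.0134 = 7570.
ε/D_h = 0.00014/0.03565 = 0.00393; Haaland gives 1/√f = -1.8 log₁₀[0.0005+0.000911] = 5.131, so f = 0.03799.
ΔP = f(L/D_h)(ρV²/2) = 0.03799·4.61/0.03565·4752 = 2.335e+04 Pa.
ΔP = 23.3 kPa.

ΔP ≈ 23.3 kPa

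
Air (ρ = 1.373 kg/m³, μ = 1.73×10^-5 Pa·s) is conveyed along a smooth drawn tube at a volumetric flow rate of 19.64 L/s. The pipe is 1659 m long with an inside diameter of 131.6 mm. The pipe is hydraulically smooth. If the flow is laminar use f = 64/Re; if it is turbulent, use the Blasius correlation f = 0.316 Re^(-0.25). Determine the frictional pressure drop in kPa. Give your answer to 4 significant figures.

ΔP ≈ 0.5145 kPa

Q = 19.64 L/s = 19.64/1000 = 0.01964 m³/s.
Cross-sectional area A = πD²/4 = π(0.1316)²/4 = 0.0136 m²; mean velocity V = Q/A = 0.01964/0.0136 = 1.444 m/s.
Reynolds number Re = ρVD/μ = 1.373 · 1.444 · 0.1316 / 1.73e-05 = 1.508e+04.
Re > 4000 → turbulent. Smooth-pipe (Blasius): f = 0.316 Re^(-0.25) = 0.316/(1.508e+04)^0.25 = 0.02852.
Darcy-Weisbach: ΔP = f(L/D)(ρV²/2) = 0.02852·(1659/0.1316)·(1.373·1.444²/2) = 0.02852·1.261e+04·1.431 = 514.5 Pa.
ΔP = 514.5 Pa = 0.5145 kPa.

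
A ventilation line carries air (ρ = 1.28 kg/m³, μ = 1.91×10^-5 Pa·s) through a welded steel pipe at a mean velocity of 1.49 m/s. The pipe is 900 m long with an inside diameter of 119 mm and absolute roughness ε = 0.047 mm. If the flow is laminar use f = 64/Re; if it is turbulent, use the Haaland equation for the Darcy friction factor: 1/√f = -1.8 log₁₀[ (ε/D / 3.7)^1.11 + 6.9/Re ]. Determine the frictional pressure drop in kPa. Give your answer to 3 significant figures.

ΔP ≈ 0.322 kPa

Reynolds number Re = ρVD/μ = 1.28 · 1.49 · 0.119 / 1.91e-05 = 1.188e+04.
Re > 4000 → turbulent. Relative roughness ε/D = 4.7e-05/0.119 = 0.000395. Haaland: 1/√f = -1.8 log₁₀[(0.000395/3.7)^1.11 + 6.9/1.188e+04] = -1.8 log₁₀[3.9e-05 + 0.000581] = 5.774, so f = 0.02999.
Darcy-Weisbach: ΔP = f(L/D)(ρV²/2) = 0.02999·(900/0.119)·(1.28·1.49²/2) = 0.02999·7563·1.421 = 322.3 Pa.
ΔP = 322.3 Pa = 0.322 kPa.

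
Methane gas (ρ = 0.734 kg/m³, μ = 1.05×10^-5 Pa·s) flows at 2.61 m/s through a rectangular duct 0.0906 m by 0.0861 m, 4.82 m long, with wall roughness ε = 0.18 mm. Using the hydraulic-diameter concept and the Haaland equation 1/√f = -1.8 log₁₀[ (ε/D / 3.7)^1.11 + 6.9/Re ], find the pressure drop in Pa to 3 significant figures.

Hydraulic diameter D_h = 4A/P = 4·(0.0906·0.0861)/(2·(0.0906+0.0861)) = 0.0312/0.3534 = 0.08829 m.
Re = ρVD_h/μ = 0.734·2.61·0.08829/1.05e-05 = 1.611e+04.
ε/D_h = 0.00018/0.08829 = 0.00204; Haaland gives 1/√f = -1.8 log₁₀[0.000241+0.000428] = 5.713, so f = 0.03063.
ΔP = f(L/D_h)(ρV²/2) = 0.03063·4.82/0.08829·2.5 = 4.181 Pa.

ΔP ≈ 4.18 Pa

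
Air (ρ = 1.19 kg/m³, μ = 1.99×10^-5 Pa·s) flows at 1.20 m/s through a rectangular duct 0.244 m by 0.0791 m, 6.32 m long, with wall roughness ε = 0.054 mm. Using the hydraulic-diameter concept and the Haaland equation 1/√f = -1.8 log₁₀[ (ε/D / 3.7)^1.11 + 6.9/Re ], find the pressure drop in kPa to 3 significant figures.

Hydraulic diameter D_h = 4A/P = 4·(0.244·0.0791)/(2·(0.244+0.0791)) = 0.0772/0.6462 = 0.1195 m.
Re = ρVD_h/μ = 1.19·1.2·0.1195/1.99e-05 = 8573.
ε/D_h = 5.4e-05/0.1195 = 0.000452; Haaland gives 1/√f = -1.8 log₁₀[4.53e-05+0.000805] = 5.527, so f = 0.03274.
ΔP = f(L/D_h)(ρV²/2) = 0.03274·6.32/0.1195·0.8568 = 1.484 Pa.
ΔP = 0.00148 kPa.

ΔP ≈ 0.00148 kPa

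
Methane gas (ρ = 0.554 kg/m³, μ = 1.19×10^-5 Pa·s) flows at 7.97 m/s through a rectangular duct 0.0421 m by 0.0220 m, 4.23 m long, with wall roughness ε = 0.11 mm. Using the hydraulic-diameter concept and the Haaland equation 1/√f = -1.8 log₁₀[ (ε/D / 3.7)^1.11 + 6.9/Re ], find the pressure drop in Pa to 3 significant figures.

ΔP ≈ 91.4 Pa

Hydraulic diameter D_h = 4A/P = 4·(0.0421·0.022)/(2·(0.0421+0.022)) = 0.003705/0.1282 = 0.0289 m.
Re = ρVD_h/μ = 0.554·7.97·0.0289/1.19e-05 = 1.072e+04.
ε/D_h = 0.00011/0.0289 = 0.00381; Haaland gives 1/√f = -1.8 log₁₀[0.000483+0.000644] = 5.307, so f = 0.0355.
ΔP = f(L/D_h)(ρV²/2) = 0.0355·4.23/0.0289·17.6 = 91.44 Pa.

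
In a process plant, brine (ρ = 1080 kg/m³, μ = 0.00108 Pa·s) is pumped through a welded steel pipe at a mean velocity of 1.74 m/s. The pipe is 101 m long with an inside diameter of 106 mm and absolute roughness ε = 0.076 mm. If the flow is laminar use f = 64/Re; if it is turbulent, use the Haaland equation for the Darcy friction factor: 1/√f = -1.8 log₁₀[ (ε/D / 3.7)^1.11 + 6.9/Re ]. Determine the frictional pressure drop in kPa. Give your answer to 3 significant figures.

Reynolds number Re = ρVD/μ = 1080 · 1.74 · 0.106 / 0.00108 = 1.844e+05.
Re > 4000 → turbulent. Relative roughness ε/D = 7.6e-05/0.106 = 0.000717. Haaland: 1/√f = -1.8 log₁₀[(0.000717/3.7)^1.11 + 6.9/1.844e+05] = -1.8 log₁₀[7.57e-05 + 3.74e-05] = 7.104, so f = 0.01982.
Darcy-Weisbach: ΔP = f(L/D)(ρV²/2) = 0.01982·(101/0.106)·(1080·1.74²/2) = 0.01982·952.8·1635 = 3.087e+04 Pa.
ΔP = 3.087e+04 Pa = 30.9 kPa.

ΔP ≈ 30.9 kPa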